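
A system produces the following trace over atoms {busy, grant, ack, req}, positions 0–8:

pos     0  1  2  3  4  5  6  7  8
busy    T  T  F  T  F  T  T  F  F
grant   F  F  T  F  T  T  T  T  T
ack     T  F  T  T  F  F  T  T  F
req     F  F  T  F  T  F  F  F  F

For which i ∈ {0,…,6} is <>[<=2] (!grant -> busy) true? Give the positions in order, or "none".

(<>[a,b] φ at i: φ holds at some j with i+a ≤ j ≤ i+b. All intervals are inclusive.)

0, 1, 2, 3, 4, 5, 6

Evaluate at each i in [0,6]:
  i=0: ✓ (witness j=0)
  i=1: ✓ (witness j=1)
  i=2: ✓ (witness j=2)
  i=3: ✓ (witness j=3)
  i=4: ✓ (witness j=4)
  i=5: ✓ (witness j=5)
  i=6: ✓ (witness j=6)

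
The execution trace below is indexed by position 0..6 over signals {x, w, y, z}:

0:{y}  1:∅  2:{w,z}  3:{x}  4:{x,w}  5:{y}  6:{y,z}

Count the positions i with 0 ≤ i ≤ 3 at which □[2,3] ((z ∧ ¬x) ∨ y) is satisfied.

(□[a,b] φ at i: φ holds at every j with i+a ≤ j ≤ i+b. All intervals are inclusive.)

1

Evaluate at each i in [0,3]:
  i=0: ✗ (fails at j=3)
  i=1: ✗ (fails at j=3)
  i=2: ✗ (fails at j=4)
  i=3: ✓ (all of [5,6])
Positions where it holds: {3} → 1.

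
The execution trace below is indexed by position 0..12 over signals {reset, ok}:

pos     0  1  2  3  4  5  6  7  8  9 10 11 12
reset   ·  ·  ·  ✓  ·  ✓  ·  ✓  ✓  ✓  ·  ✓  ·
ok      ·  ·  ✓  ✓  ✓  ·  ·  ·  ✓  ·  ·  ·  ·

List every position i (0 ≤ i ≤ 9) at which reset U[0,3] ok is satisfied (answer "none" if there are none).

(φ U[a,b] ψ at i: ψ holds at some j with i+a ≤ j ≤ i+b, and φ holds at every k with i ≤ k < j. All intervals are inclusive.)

2, 3, 4, 7, 8

Evaluate at each i in [0,9]:
  i=0: ✗ (lhs fails at k=0 before rhs at j=2)
  i=1: ✗ (lhs fails at k=1 before rhs at j=2)
  i=2: ✓ (rhs at j=2)
  i=3: ✓ (rhs at j=3)
  i=4: ✓ (rhs at j=4)
  i=5: ✗ (lhs fails at k=6 before rhs at j=8)
  i=6: ✗ (lhs fails at k=6 before rhs at j=8)
  i=7: ✓ (rhs at j=8; lhs holds on [7,7])
  i=8: ✓ (rhs at j=8)
  i=9: ✗ (no rhs in [9,12])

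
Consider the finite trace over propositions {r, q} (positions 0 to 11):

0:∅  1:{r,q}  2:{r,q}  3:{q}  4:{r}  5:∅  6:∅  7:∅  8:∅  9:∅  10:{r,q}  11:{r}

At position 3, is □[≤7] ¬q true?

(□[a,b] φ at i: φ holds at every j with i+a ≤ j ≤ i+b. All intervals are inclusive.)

Check ¬q at every j in [3,10]:
  j=3: false
  j=4: true
  j=5: true
  j=6: true
  j=7: true
  j=8: true
  j=9: true
  j=10: false
Fails at j=3 → formula fails.

No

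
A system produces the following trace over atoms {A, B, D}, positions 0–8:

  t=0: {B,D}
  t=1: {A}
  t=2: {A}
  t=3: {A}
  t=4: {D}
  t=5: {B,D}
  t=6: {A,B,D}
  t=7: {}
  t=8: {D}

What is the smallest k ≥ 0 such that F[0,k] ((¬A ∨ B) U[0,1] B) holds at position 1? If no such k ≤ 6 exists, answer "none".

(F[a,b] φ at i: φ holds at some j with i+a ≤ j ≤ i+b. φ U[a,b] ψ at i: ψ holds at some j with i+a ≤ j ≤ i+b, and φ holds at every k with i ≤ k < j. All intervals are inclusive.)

Scan j = 1,2,… for ((¬A ∨ B) U[0,1] B):
  j=1: fails
  j=2: fails
  j=3: fails
  j=4: holds
First hit at j=4, so smallest k = 4-1 = 3.

3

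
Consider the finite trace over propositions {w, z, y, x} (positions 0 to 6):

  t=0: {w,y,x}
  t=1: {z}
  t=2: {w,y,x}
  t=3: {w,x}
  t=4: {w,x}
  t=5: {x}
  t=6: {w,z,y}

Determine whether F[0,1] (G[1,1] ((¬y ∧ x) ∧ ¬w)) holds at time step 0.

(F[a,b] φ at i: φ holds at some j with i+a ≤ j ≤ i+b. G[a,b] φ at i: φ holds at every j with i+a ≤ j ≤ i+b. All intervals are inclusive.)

Check G[1,1] ((¬y ∧ x) ∧ ¬w) at each j in [0,1]:
  j=0: fails at 1
  j=1: fails at 2
No position in the window satisfies it → formula fails.

No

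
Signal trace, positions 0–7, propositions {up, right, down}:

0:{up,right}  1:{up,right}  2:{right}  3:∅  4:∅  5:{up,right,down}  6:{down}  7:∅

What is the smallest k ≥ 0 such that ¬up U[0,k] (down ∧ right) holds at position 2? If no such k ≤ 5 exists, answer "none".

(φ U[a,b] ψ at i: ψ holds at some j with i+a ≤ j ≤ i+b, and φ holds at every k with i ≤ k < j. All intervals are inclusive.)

Need earliest j ≥ 2 with (down ∧ right), and ¬up at every k in [2,j-1].
  j=2: rhs fails.
  j=3: rhs fails.
  j=4: rhs fails.
  j=5: rhs holds; lhs holds on [2,4]. k = 3.

3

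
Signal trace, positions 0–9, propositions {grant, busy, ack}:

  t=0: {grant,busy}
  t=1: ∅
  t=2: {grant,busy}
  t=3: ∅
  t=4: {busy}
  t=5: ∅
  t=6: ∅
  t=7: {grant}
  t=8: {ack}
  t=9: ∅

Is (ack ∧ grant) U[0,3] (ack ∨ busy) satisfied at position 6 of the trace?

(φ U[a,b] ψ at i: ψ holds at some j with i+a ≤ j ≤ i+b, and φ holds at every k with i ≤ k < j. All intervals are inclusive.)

Need some j in [6,9] with (ack ∨ busy), and (ack ∧ grant) at every k in [6,j-1].
  j=6: (ack ∨ busy) false.
  j=7: (ack ∨ busy) false.
  j=8: (ack ∨ busy) holds, but (ack ∧ grant) fails at k=6 → not this j.
  j=9: (ack ∨ busy) false.
No j in the window works → until fails.

No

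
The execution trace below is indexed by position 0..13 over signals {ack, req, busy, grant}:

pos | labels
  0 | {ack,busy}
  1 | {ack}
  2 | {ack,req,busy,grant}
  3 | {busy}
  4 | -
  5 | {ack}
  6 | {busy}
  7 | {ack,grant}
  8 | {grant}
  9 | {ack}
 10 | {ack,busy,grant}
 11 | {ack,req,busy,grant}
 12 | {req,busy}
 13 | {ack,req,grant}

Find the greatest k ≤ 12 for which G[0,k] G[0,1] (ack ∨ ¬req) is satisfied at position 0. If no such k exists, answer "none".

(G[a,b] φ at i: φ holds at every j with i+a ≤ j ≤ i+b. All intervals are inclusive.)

G[0,1] (ack ∨ ¬req) must hold from j=0 onward; find where it first fails.
  j=0: holds
  j=1: holds
  j=2: holds
  j=3: holds
  j=4: holds
  j=5: holds
  j=6: holds
  j=7: holds
  j=8: holds
  j=9: holds
  j=10: holds
  j=11: fails
Holds on [0,10], so largest k = 10.

10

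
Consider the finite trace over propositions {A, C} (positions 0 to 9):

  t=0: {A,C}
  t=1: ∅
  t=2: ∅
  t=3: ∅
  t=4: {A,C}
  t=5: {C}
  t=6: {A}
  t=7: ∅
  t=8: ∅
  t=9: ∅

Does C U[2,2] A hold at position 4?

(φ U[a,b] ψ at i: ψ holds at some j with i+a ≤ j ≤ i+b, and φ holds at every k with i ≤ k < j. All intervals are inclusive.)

Need some j in [6,6] with A, and C at every k in [4,j-1].
  j=6: A holds; C holds at every k in [4,5] → satisfied.

True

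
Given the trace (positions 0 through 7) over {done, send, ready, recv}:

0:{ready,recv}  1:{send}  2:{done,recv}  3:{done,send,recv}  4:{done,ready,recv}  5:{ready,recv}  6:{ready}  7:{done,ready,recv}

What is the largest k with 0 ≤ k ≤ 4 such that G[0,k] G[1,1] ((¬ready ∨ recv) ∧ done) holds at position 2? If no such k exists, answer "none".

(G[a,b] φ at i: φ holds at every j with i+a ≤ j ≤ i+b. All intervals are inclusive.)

G[1,1] ((¬ready ∨ recv) ∧ done) must hold from j=2 onward; find where it first fails.
  j=2: holds
  j=3: holds
  j=4: fails
Holds on [2,3], so largest k = 1.

1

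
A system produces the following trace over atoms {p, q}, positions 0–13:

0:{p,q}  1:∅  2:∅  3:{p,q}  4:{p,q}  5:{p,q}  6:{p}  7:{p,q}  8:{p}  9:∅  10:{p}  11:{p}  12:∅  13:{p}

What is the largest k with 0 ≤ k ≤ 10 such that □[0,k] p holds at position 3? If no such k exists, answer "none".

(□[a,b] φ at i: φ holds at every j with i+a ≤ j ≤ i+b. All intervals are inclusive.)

5

p must hold from j=3 onward; find where it first fails.
  j=3: holds
  j=4: holds
  j=5: holds
  j=6: holds
  j=7: holds
  j=8: holds
  j=9: fails
Holds on [3,8], so largest k = 5.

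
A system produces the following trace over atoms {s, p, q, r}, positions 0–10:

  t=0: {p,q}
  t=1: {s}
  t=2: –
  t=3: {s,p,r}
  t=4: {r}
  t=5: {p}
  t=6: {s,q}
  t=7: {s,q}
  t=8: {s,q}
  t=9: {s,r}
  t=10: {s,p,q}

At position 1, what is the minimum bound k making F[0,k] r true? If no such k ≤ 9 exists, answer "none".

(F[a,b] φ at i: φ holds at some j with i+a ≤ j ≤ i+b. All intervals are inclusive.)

Scan j = 1,2,… for r:
  j=1: fails
  j=2: fails
  j=3: holds
First hit at j=3, so smallest k = 3-1 = 2.

2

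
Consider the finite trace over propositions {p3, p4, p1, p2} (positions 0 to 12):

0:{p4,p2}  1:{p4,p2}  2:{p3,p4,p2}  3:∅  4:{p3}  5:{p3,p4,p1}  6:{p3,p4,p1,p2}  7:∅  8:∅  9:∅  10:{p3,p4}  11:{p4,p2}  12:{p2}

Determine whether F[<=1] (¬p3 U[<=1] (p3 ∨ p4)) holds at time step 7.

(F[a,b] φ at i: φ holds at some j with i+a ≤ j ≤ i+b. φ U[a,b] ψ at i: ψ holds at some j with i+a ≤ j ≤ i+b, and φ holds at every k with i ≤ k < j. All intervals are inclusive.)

No

Check (¬p3 U[<=1] (p3 ∨ p4)) at each j in [7,8]:
  j=7: fails
  j=8: fails
No position in the window satisfies it → formula fails.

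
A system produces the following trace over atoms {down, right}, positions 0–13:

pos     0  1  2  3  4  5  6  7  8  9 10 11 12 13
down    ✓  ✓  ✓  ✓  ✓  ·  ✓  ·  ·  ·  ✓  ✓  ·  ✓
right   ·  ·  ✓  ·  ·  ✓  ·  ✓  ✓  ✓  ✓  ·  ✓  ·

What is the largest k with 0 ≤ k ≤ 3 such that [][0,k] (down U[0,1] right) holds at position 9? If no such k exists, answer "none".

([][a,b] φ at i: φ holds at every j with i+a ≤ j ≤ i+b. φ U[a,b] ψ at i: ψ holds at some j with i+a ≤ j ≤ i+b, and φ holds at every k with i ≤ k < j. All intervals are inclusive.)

3

(down U[0,1] right) must hold from j=9 onward; find where it first fails.
  j=9: holds
  j=10: holds
  j=11: holds
  j=12: holds
Holds through j=12; largest k = 3.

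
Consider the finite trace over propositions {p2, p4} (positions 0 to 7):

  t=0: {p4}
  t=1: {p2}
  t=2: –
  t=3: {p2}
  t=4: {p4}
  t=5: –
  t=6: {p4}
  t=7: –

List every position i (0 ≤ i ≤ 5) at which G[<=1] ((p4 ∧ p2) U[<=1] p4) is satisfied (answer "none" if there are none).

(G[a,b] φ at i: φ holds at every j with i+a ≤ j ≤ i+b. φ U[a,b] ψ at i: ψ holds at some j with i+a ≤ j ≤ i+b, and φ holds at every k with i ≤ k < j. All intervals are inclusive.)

none

Evaluate at each i in [0,5]:
  i=0: ✗ (fails at j=1)
  i=1: ✗ (fails at j=1)
  i=2: ✗ (fails at j=2)
  i=3: ✗ (fails at j=3)
  i=4: ✗ (fails at j=5)
  i=5: ✗ (fails at j=5)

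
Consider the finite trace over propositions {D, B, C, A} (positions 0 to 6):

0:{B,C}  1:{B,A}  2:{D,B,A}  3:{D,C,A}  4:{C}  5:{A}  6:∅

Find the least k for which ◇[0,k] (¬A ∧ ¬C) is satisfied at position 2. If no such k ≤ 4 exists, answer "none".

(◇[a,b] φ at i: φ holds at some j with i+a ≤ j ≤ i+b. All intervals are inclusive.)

4

Scan j = 2,3,… for (¬A ∧ ¬C):
  j=2: fails
  j=3: fails
  j=4: fails
  j=5: fails
  j=6: holds
First hit at j=6, so smallest k = 6-2 = 4.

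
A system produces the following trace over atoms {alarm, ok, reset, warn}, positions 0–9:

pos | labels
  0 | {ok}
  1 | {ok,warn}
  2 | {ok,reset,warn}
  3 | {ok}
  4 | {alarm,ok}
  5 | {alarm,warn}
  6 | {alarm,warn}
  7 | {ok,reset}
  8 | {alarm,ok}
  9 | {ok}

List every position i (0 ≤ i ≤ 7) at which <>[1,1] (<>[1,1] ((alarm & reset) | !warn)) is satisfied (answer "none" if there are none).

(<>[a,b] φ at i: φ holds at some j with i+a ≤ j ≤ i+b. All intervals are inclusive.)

Evaluate at each i in [0,7]:
  i=0: ✗ (none in [1,1])
  i=1: ✓ (witness j=2)
  i=2: ✓ (witness j=3)
  i=3: ✗ (none in [4,4])
  i=4: ✗ (none in [5,5])
  i=5: ✓ (witness j=6)
  i=6: ✓ (witness j=7)
  i=7: ✓ (witness j=8)

1, 2, 5, 6, 7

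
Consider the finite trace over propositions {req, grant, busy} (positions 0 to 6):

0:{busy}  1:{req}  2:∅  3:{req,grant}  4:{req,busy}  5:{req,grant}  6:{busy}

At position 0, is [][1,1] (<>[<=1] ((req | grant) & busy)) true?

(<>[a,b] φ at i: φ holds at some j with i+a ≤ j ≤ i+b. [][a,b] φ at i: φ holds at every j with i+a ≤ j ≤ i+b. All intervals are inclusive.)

False

Check <>[<=1] ((req | grant) & busy) at every j in [1,1]:
  j=1: fails (none in [1,2])
Fails at j=1 → formula fails.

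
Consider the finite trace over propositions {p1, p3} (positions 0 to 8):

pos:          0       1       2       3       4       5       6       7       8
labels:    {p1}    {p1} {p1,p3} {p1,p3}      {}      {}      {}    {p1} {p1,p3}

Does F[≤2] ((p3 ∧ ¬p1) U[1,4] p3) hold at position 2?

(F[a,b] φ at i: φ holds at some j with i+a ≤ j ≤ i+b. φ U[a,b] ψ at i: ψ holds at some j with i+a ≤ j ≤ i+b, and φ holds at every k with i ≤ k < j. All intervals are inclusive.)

Check ((p3 ∧ ¬p1) U[1,4] p3) at each j in [2,4]:
  j=2: fails
  j=3: fails
  j=4: fails
No position in the window satisfies it → formula fails.

No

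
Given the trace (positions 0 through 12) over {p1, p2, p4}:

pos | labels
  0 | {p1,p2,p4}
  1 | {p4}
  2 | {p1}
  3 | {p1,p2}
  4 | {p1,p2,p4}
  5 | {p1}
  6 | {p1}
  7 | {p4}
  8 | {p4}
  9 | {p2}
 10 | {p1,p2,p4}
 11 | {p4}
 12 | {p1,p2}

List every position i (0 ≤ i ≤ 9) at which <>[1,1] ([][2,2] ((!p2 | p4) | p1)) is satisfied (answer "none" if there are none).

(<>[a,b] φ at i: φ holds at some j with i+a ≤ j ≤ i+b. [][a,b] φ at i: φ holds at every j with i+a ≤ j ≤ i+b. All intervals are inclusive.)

Evaluate at each i in [0,9]:
  i=0: ✓ (witness j=1)
  i=1: ✓ (witness j=2)
  i=2: ✓ (witness j=3)
  i=3: ✓ (witness j=4)
  i=4: ✓ (witness j=5)
  i=5: ✓ (witness j=6)
  i=6: ✗ (none in [7,7])
  i=7: ✓ (witness j=8)
  i=8: ✓ (witness j=9)
  i=9: ✓ (witness j=10)

0, 1, 2, 3, 4, 5, 7, 8, 9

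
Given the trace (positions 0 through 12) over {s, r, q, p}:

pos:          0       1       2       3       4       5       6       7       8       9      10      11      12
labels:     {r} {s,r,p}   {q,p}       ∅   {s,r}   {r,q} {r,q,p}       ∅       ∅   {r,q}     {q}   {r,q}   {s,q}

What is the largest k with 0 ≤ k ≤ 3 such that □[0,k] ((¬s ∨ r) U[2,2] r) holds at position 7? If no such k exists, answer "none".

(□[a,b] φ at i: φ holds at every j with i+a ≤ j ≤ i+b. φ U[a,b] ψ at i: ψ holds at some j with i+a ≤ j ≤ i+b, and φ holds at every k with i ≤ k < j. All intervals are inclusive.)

((¬s ∨ r) U[2,2] r) must hold from j=7 onward; find where it first fails.
  j=7: holds
  j=8: fails
Holds on [7,7], so largest k = 0.

0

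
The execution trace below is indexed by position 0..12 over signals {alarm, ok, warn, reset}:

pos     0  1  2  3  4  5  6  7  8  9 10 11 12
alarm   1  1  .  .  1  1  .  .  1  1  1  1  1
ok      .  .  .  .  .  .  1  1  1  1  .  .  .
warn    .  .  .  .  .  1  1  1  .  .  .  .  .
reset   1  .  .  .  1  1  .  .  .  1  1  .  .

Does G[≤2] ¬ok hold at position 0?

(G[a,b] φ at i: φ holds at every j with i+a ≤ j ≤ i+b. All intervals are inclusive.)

Holds

Check ¬ok at every j in [0,2]:
  j=0: true
  j=1: true
  j=2: true
All positions satisfy it → formula holds.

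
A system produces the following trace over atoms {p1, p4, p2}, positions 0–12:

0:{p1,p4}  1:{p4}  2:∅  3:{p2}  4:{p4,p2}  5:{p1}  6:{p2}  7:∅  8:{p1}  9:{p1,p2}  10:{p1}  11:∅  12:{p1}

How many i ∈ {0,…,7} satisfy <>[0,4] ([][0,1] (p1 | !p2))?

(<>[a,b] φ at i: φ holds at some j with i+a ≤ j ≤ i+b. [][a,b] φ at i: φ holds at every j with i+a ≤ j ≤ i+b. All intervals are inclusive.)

7

Evaluate at each i in [0,7]:
  i=0: ✓ (witness j=0)
  i=1: ✓ (witness j=1)
  i=2: ✗ (none in [2,6])
  i=3: ✓ (witness j=7)
  i=4: ✓ (witness j=7)
  i=5: ✓ (witness j=7)
  i=6: ✓ (witness j=7)
  i=7: ✓ (witness j=7)
Positions where it holds: {0, 1, 3, 4, 5, 6, 7} → 7.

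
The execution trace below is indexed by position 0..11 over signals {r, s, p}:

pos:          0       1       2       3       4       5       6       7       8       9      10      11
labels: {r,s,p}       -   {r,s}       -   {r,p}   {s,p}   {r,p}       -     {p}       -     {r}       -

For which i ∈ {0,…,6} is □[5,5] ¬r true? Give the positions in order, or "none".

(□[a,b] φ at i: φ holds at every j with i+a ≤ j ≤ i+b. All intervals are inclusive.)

0, 2, 3, 4, 6

Evaluate at each i in [0,6]:
  i=0: ✓ (all of [5,5])
  i=1: ✗ (fails at j=6)
  i=2: ✓ (all of [7,7])
  i=3: ✓ (all of [8,8])
  i=4: ✓ (all of [9,9])
  i=5: ✗ (fails at j=10)
  i=6: ✓ (all of [11,11])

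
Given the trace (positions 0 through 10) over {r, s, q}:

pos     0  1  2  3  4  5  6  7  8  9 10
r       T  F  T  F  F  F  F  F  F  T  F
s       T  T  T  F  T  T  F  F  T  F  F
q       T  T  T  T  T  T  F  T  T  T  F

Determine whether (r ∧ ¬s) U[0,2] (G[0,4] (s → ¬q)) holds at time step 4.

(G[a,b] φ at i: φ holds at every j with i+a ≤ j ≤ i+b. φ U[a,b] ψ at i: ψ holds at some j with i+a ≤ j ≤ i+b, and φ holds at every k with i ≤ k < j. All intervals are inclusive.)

False

Need some j in [4,6] with G[0,4] (s → ¬q), and (r ∧ ¬s) at every k in [4,j-1].
  j=4: G[0,4] (s → ¬q) — fails at 4.
  j=5: G[0,4] (s → ¬q) — fails at 5.
  j=6: G[0,4] (s → ¬q) — fails at 8.
No j in the window works → until fails.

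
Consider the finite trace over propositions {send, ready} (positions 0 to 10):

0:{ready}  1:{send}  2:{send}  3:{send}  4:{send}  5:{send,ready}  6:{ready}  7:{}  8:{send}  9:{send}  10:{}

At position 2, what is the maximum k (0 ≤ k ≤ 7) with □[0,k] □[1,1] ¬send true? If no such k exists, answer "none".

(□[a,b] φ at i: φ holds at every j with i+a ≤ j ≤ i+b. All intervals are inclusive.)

none

□[1,1] ¬send must hold from j=2 onward; find where it first fails.
  j=2: fails → no k works.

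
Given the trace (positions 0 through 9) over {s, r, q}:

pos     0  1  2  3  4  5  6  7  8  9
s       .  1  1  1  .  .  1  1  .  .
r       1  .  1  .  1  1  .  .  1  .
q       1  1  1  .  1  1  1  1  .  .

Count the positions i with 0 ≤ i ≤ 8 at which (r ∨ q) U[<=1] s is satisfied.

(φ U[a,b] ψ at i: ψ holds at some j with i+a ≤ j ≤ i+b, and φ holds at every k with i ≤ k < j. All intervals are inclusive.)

7

Evaluate at each i in [0,8]:
  i=0: ✓ (rhs at j=1; lhs holds on [0,0])
  i=1: ✓ (rhs at j=1)
  i=2: ✓ (rhs at j=2)
  i=3: ✓ (rhs at j=3)
  i=4: ✗ (no rhs in [4,5])
  i=5: ✓ (rhs at j=6; lhs holds on [5,5])
  i=6: ✓ (rhs at j=6)
  i=7: ✓ (rhs at j=7)
  i=8: ✗ (no rhs in [8,9])
Positions where it holds: {0, 1, 2, 3, 5, 6, 7} → 7.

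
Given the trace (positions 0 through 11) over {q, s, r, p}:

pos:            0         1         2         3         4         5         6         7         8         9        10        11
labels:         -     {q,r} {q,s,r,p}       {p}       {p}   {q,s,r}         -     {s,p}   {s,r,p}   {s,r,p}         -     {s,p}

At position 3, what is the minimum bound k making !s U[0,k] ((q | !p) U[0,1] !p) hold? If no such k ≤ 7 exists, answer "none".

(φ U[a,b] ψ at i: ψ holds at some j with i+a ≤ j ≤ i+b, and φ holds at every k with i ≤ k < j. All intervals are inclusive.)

2

Need earliest j ≥ 3 with ((q | !p) U[0,1] !p), and !s at every k in [3,j-1].
  j=3: rhs fails.
  j=4: rhs fails.
  j=5: rhs holds; lhs holds on [3,4]. k = 2.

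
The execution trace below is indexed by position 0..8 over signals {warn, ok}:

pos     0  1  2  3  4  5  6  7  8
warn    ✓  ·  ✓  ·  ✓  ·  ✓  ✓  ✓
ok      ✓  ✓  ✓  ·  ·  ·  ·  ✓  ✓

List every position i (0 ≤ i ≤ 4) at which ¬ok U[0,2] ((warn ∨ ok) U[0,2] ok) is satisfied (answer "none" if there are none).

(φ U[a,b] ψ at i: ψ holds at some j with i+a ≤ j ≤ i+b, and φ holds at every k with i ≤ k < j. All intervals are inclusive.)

0, 1, 2, 4

Evaluate at each i in [0,4]:
  i=0: ✓ (rhs at j=0)
  i=1: ✓ (rhs at j=1)
  i=2: ✓ (rhs at j=2)
  i=3: ✗ (no rhs in [3,5])
  i=4: ✓ (rhs at j=6; lhs holds on [4,5])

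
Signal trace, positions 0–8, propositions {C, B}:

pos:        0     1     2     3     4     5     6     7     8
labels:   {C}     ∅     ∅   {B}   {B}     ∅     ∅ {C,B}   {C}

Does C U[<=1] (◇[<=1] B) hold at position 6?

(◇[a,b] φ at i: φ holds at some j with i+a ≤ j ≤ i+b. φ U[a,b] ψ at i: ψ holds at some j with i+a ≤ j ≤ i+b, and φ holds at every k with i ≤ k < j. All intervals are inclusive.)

Yes

Need some j in [6,7] with ◇[<=1] B, and C at every k in [6,j-1].
  j=6: ◇[<=1] B holds; no prefix to check → satisfied.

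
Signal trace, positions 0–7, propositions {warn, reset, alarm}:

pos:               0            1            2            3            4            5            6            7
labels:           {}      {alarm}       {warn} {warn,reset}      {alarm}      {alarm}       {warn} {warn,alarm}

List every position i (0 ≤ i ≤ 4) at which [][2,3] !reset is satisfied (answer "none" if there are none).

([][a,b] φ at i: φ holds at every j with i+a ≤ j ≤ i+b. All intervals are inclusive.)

2, 3, 4

Evaluate at each i in [0,4]:
  i=0: ✗ (fails at j=3)
  i=1: ✗ (fails at j=3)
  i=2: ✓ (all of [4,5])
  i=3: ✓ (all of [5,6])
  i=4: ✓ (all of [6,7])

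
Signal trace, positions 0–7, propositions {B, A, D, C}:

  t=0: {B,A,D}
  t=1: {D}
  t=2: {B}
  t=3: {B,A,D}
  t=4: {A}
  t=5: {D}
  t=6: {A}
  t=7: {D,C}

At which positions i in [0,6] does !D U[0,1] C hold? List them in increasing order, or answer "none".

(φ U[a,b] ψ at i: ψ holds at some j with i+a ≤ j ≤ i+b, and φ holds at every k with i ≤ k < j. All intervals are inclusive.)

Evaluate at each i in [0,6]:
  i=0: ✗ (no rhs in [0,1])
  i=1: ✗ (no rhs in [1,2])
  i=2: ✗ (no rhs in [2,3])
  i=3: ✗ (no rhs in [3,4])
  i=4: ✗ (no rhs in [4,5])
  i=5: ✗ (no rhs in [5,6])
  i=6: ✓ (rhs at j=7; lhs holds on [6,6])

6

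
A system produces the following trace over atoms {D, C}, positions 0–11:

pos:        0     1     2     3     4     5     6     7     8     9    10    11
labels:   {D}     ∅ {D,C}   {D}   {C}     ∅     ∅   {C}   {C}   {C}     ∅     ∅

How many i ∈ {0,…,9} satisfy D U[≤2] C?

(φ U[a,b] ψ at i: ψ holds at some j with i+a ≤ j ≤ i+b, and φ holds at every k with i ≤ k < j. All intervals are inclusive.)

6

Evaluate at each i in [0,9]:
  i=0: ✗ (lhs fails at k=1 before rhs at j=2)
  i=1: ✗ (lhs fails at k=1 before rhs at j=2)
  i=2: ✓ (rhs at j=2)
  i=3: ✓ (rhs at j=4; lhs holds on [3,3])
  i=4: ✓ (rhs at j=4)
  i=5: ✗ (lhs fails at k=5 before rhs at j=7)
  i=6: ✗ (lhs fails at k=6 before rhs at j=7)
  i=7: ✓ (rhs at j=7)
  i=8: ✓ (rhs at j=8)
  i=9: ✓ (rhs at j=9)
Positions where it holds: {2, 3, 4, 7, 8, 9} → 6.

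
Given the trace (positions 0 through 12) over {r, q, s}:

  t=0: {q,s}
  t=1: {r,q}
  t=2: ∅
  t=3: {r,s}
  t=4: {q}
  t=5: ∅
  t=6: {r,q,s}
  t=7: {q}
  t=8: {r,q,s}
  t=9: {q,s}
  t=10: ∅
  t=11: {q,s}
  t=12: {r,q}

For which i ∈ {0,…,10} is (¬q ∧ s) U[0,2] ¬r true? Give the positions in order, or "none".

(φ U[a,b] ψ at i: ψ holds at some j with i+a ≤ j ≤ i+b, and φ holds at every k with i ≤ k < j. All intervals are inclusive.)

Evaluate at each i in [0,10]:
  i=0: ✓ (rhs at j=0)
  i=1: ✗ (lhs fails at k=1 before rhs at j=2)
  i=2: ✓ (rhs at j=2)
  i=3: ✓ (rhs at j=4; lhs holds on [3,3])
  i=4: ✓ (rhs at j=4)
  i=5: ✓ (rhs at j=5)
  i=6: ✗ (lhs fails at k=6 before rhs at j=7)
  i=7: ✓ (rhs at j=7)
  i=8: ✗ (lhs fails at k=8 before rhs at j=9)
  i=9: ✓ (rhs at j=9)
  i=10: ✓ (rhs at j=10)

0, 2, 3, 4, 5, 7, 9, 10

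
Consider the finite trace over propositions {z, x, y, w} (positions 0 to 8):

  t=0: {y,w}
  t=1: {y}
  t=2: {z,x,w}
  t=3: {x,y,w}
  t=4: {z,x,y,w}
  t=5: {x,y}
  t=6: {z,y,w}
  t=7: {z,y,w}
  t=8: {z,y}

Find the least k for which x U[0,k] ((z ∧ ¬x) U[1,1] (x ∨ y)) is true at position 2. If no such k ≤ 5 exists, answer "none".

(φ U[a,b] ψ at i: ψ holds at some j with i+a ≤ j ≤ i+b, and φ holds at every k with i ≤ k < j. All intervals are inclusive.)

Need earliest j ≥ 2 with ((z ∧ ¬x) U[1,1] (x ∨ y)), and x at every k in [2,j-1].
  j=2: rhs fails.
  j=3: rhs fails.
  j=4: rhs fails.
  j=5: rhs fails.
  j=6: rhs holds; lhs holds on [2,5]. k = 4.

4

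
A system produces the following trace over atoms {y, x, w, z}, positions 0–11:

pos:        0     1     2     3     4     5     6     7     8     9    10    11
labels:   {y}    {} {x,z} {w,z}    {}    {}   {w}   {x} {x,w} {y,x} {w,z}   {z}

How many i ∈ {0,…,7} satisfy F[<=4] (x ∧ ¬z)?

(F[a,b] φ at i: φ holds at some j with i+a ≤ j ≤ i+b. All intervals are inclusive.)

5

Evaluate at each i in [0,7]:
  i=0: ✗ (none in [0,4])
  i=1: ✗ (none in [1,5])
  i=2: ✗ (none in [2,6])
  i=3: ✓ (witness j=7)
  i=4: ✓ (witness j=7)
  i=5: ✓ (witness j=7)
  i=6: ✓ (witness j=7)
  i=7: ✓ (witness j=7)
Positions where it holds: {3, 4, 5, 6, 7} → 5.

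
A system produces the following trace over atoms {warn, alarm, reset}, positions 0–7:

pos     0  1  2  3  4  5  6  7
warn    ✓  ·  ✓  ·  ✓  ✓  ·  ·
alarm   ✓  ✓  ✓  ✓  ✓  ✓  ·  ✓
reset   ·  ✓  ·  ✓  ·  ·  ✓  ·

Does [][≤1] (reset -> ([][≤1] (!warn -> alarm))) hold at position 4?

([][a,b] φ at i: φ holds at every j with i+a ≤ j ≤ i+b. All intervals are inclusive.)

Yes

Check (reset -> ([][≤1] (!warn -> alarm))) at every j in [4,5]:
  j=4: antecedent false → ✓
  j=5: antecedent false → ✓
All positions satisfy it → formula holds.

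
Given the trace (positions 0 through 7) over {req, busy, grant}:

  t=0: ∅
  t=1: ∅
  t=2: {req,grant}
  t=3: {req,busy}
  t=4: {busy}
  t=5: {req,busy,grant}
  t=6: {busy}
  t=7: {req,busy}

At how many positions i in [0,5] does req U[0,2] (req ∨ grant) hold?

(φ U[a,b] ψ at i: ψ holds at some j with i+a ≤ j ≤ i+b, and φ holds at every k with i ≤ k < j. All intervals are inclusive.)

3

Evaluate at each i in [0,5]:
  i=0: ✗ (lhs fails at k=0 before rhs at j=2)
  i=1: ✗ (lhs fails at k=1 before rhs at j=2)
  i=2: ✓ (rhs at j=2)
  i=3: ✓ (rhs at j=3)
  i=4: ✗ (lhs fails at k=4 before rhs at j=5)
  i=5: ✓ (rhs at j=5)
Positions where it holds: {2, 3, 5} → 3.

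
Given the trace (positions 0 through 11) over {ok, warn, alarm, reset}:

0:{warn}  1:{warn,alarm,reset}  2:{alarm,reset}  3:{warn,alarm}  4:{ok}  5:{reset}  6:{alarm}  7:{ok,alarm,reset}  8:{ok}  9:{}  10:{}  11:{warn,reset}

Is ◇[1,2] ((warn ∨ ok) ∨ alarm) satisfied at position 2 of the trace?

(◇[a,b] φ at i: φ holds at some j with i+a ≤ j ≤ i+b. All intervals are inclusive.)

Check ((warn ∨ ok) ∨ alarm) at each j in [3,4]:
  j=3: true
  j=4: true
Found at j=3 → formula holds.

True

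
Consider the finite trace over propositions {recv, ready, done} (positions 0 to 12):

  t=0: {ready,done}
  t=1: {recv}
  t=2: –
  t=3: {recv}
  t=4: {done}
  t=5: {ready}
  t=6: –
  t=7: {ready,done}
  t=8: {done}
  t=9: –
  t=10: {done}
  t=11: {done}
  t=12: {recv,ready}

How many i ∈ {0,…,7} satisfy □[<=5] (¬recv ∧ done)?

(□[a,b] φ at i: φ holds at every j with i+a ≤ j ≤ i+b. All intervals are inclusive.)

0

Evaluate at each i in [0,7]:
  i=0: ✗ (fails at j=1)
  i=1: ✗ (fails at j=1)
  i=2: ✗ (fails at j=2)
  i=3: ✗ (fails at j=3)
  i=4: ✗ (fails at j=5)
  i=5: ✗ (fails at j=5)
  i=6: ✗ (fails at j=6)
  i=7: ✗ (fails at j=9)
Positions where it holds: {} → 0.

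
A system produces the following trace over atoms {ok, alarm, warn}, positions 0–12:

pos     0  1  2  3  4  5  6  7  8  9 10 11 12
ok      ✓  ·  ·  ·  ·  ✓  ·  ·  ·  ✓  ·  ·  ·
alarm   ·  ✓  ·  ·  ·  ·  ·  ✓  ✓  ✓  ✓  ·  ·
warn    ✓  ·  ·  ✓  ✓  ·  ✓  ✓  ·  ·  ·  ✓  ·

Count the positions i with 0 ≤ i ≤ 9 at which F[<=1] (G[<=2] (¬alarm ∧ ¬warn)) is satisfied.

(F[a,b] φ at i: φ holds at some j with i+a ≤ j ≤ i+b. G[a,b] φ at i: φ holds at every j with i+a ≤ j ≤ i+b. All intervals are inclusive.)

0

Evaluate at each i in [0,9]:
  i=0: ✗ (none in [0,1])
  i=1: ✗ (none in [1,2])
  i=2: ✗ (none in [2,3])
  i=3: ✗ (none in [3,4])
  i=4: ✗ (none in [4,5])
  i=5: ✗ (none in [5,6])
  i=6: ✗ (none in [6,7])
  i=7: ✗ (none in [7,8])
  i=8: ✗ (none in [8,9])
  i=9: ✗ (none in [9,10])
Positions where it holds: {} → 0.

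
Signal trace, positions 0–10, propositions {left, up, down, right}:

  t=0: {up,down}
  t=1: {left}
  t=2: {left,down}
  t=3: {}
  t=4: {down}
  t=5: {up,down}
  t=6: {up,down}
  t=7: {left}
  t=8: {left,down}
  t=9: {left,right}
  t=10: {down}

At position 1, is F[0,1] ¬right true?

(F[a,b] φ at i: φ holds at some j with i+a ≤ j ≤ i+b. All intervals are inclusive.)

Check ¬right at each j in [1,2]:
  j=1: true
  j=2: true
Found at j=1 → formula holds.

Holds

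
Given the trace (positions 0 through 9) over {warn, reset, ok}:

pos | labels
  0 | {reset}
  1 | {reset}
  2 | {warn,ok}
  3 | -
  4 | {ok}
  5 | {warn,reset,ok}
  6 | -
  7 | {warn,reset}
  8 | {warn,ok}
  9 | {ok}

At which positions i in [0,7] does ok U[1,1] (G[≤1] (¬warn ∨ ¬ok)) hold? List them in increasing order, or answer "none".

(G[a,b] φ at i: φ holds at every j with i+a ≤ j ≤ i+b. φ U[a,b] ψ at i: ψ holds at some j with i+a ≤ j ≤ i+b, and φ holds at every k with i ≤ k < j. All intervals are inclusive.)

2, 5

Evaluate at each i in [0,7]:
  i=0: ✗ (no rhs in [1,1])
  i=1: ✗ (no rhs in [2,2])
  i=2: ✓ (rhs at j=3; lhs holds on [2,2])
  i=3: ✗ (no rhs in [4,4])
  i=4: ✗ (no rhs in [5,5])
  i=5: ✓ (rhs at j=6; lhs holds on [5,5])
  i=6: ✗ (no rhs in [7,7])
  i=7: ✗ (no rhs in [8,8])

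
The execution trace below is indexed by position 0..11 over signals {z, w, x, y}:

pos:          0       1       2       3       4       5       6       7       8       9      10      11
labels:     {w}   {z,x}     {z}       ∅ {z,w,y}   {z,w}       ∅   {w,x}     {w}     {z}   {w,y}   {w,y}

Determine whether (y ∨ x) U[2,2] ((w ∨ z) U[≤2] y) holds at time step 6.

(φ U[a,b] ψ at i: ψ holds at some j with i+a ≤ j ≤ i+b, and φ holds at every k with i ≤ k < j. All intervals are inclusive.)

Need some j in [8,8] with ((w ∨ z) U[≤2] y), and (y ∨ x) at every k in [6,j-1].
  j=8: ((w ∨ z) U[≤2] y) holds, but (y ∨ x) fails at k=6 → not this j.
No j in the window works → until fails.

Does not hold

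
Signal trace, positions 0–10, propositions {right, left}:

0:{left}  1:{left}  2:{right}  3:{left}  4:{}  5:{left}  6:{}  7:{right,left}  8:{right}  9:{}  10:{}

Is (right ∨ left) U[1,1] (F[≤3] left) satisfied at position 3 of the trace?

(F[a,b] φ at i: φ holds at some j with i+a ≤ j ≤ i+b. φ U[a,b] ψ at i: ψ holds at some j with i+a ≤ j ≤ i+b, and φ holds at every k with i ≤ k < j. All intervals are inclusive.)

Need some j in [4,4] with F[≤3] left, and (right ∨ left) at every k in [3,j-1].
  j=4: F[≤3] left holds; (right ∨ left) holds at every k in [3,3] → satisfied.

True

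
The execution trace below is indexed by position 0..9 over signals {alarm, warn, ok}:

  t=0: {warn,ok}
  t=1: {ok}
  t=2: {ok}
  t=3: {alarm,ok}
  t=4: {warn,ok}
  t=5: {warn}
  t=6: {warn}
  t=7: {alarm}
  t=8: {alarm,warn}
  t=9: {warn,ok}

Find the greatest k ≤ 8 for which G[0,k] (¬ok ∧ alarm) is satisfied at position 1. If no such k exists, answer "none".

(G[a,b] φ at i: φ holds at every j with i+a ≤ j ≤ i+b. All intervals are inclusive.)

none

(¬ok ∧ alarm) must hold from j=1 onward; find where it first fails.
  j=1: fails → no k works.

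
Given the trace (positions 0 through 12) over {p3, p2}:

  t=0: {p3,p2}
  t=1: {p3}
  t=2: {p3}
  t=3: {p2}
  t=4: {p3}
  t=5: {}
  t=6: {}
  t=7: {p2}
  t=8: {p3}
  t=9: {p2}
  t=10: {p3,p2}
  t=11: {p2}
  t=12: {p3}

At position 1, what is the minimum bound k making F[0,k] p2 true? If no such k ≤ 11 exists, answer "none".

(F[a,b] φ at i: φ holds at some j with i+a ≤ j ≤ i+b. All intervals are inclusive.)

Scan j = 1,2,… for p2:
  j=1: fails
  j=2: fails
  j=3: holds
First hit at j=3, so smallest k = 3-1 = 2.

2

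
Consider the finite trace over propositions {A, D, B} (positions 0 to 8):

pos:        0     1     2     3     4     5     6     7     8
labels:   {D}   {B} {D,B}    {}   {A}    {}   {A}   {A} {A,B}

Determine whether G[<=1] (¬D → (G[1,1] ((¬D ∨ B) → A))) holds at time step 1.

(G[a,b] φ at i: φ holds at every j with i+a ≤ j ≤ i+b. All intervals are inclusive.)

Check (¬D → (G[1,1] ((¬D ∨ B) → A))) at every j in [1,2]:
  j=1: antecedent true; consequent fails at 2 → ✗
  j=2: antecedent false → ✓
Fails at j=1 → formula fails.

No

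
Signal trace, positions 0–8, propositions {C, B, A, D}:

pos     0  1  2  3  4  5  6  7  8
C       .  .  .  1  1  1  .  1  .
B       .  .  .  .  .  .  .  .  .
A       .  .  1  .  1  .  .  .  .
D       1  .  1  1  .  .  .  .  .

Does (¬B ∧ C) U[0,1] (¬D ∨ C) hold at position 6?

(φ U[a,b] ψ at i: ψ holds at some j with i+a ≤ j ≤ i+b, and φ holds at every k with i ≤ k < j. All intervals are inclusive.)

Need some j in [6,7] with (¬D ∨ C), and (¬B ∧ C) at every k in [6,j-1].
  j=6: (¬D ∨ C) holds; no prefix to check → satisfied.

Yes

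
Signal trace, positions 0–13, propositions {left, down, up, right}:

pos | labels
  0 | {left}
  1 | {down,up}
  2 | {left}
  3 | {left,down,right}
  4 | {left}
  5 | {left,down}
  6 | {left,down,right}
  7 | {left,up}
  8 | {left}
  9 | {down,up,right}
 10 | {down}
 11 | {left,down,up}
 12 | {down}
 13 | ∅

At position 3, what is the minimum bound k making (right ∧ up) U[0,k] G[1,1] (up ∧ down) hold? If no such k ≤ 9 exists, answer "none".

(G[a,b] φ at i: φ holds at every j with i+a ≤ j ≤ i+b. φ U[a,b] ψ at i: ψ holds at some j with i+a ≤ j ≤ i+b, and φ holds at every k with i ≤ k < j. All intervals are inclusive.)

Need earliest j ≥ 3 with G[1,1] (up ∧ down), and (right ∧ up) at every k in [3,j-1].
  j=3: rhs fails.
  j=4: rhs fails.
  j=5: rhs fails.
  j=6: rhs fails.
  j=7: rhs fails.
  j=8: rhs holds but lhs fails at k=3.
  j=9: rhs fails.
  j=10: rhs holds but lhs fails at k=3.
  j=11: rhs fails.
  j=12: rhs fails.
No witness within the range → none.

none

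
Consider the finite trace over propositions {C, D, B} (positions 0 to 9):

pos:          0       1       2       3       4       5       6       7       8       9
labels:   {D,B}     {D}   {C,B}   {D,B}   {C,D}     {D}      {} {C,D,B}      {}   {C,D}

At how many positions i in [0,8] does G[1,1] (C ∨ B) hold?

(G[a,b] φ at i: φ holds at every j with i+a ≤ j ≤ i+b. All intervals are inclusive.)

Evaluate at each i in [0,8]:
  i=0: ✗ (fails at j=1)
  i=1: ✓ (all of [2,2])
  i=2: ✓ (all of [3,3])
  i=3: ✓ (all of [4,4])
  i=4: ✗ (fails at j=5)
  i=5: ✗ (fails at j=6)
  i=6: ✓ (all of [7,7])
  i=7: ✗ (fails at j=8)
  i=8: ✓ (all of [9,9])
Positions where it holds: {1, 2, 3, 6, 8} → 5.

5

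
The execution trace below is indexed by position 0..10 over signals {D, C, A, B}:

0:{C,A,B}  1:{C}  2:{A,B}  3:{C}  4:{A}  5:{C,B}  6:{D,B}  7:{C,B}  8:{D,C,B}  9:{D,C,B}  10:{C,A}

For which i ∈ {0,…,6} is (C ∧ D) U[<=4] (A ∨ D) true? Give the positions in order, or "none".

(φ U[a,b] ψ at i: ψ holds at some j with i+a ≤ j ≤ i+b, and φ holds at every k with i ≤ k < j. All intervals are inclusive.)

Evaluate at each i in [0,6]:
  i=0: ✓ (rhs at j=0)
  i=1: ✗ (lhs fails at k=1 before rhs at j=2)
  i=2: ✓ (rhs at j=2)
  i=3: ✗ (lhs fails at k=3 before rhs at j=4)
  i=4: ✓ (rhs at j=4)
  i=5: ✗ (lhs fails at k=5 before rhs at j=6)
  i=6: ✓ (rhs at j=6)

0, 2, 4, 6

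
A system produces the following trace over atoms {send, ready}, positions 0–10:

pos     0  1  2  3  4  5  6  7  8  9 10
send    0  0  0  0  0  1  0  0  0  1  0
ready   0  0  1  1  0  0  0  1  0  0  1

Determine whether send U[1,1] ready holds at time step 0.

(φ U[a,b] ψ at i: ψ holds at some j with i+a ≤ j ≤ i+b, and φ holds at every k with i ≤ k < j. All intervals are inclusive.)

Does not hold

Need some j in [1,1] with ready, and send at every k in [0,j-1].
  j=1: ready false.
No j in the window works → until fails.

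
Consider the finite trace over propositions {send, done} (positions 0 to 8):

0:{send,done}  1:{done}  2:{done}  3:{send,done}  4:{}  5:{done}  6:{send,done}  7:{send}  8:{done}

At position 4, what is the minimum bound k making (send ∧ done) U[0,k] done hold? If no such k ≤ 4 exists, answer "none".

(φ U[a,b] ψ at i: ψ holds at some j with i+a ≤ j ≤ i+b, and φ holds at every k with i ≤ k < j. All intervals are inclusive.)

none

Need earliest j ≥ 4 with done, and (send ∧ done) at every k in [4,j-1].
  j=4: rhs fails.
  j=5: rhs holds but lhs fails at k=4.
  j=6: rhs holds but lhs fails at k=4.
  j=7: rhs fails.
  j=8: rhs holds but lhs fails at k=4.
No witness within the range → none.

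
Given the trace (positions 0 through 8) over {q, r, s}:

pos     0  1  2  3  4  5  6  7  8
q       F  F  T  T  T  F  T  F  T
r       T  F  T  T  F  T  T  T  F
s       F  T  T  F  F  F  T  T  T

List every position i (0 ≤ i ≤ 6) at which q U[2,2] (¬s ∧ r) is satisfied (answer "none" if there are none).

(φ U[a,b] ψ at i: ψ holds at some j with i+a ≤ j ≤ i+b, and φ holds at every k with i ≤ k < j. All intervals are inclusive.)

Evaluate at each i in [0,6]:
  i=0: ✗ (no rhs in [2,2])
  i=1: ✗ (lhs fails at k=1 before rhs at j=3)
  i=2: ✗ (no rhs in [4,4])
  i=3: ✓ (rhs at j=5; lhs holds on [3,4])
  i=4: ✗ (no rhs in [6,6])
  i=5: ✗ (no rhs in [7,7])
  i=6: ✗ (no rhs in [8,8])

3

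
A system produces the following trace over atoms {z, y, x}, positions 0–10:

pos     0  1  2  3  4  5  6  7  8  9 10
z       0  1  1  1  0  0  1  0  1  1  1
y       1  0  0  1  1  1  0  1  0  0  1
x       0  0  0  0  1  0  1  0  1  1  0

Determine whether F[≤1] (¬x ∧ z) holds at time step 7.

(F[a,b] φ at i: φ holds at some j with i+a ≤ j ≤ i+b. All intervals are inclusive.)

Check (¬x ∧ z) at each j in [7,8]:
  j=7: false
  j=8: false
No position in the window satisfies it → formula fails.

Does not hold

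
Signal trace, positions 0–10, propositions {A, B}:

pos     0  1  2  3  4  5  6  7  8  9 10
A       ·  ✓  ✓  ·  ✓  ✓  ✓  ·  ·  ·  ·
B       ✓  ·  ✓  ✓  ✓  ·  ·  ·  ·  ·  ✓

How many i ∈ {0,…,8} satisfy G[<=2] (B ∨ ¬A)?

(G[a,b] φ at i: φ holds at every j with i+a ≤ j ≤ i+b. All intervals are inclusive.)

Evaluate at each i in [0,8]:
  i=0: ✗ (fails at j=1)
  i=1: ✗ (fails at j=1)
  i=2: ✓ (all of [2,4])
  i=3: ✗ (fails at j=5)
  i=4: ✗ (fails at j=5)
  i=5: ✗ (fails at j=5)
  i=6: ✗ (fails at j=6)
  i=7: ✓ (all of [7,9])
  i=8: ✓ (all of [8,10])
Positions where it holds: {2, 7, 8} → 3.

3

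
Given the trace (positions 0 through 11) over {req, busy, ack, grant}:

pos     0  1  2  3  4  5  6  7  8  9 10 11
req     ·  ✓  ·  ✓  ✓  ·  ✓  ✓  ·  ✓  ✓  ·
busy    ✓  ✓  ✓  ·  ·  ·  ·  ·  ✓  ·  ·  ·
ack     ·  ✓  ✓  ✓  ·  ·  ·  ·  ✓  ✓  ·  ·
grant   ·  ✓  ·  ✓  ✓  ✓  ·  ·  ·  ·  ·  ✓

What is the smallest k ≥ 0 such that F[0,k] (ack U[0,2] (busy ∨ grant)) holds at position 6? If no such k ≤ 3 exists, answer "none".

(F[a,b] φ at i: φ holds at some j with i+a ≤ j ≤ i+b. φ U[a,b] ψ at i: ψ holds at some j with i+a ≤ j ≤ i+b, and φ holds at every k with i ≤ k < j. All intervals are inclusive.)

2

Scan j = 6,7,… for (ack U[0,2] (busy ∨ grant)):
  j=6: fails
  j=7: fails
  j=8: holds
First hit at j=8, so smallest k = 8-6 = 2.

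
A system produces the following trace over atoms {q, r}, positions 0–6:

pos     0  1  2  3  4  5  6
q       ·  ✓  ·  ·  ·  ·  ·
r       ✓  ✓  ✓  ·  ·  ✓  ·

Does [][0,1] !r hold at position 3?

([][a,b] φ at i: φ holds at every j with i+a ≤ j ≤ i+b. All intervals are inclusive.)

Check !r at every j in [3,4]:
  j=3: true
  j=4: true
All positions satisfy it → formula holds.

True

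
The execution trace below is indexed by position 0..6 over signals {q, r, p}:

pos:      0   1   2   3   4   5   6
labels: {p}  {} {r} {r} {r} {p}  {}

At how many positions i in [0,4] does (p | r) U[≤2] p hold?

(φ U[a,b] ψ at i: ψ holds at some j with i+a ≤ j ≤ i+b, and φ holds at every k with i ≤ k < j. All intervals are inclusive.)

Evaluate at each i in [0,4]:
  i=0: ✓ (rhs at j=0)
  i=1: ✗ (no rhs in [1,3])
  i=2: ✗ (no rhs in [2,4])
  i=3: ✓ (rhs at j=5; lhs holds on [3,4])
  i=4: ✓ (rhs at j=5; lhs holds on [4,4])
Positions where it holds: {0, 3, 4} → 3.

3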